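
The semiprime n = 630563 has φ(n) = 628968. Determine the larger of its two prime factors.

φ(n) = (p−1)(q−1) = n − (p+q) + 1, so p + q = 630563 − 628968 + 1 = 1596.
p and q are the roots of t² − 1596t + 630563 = 0.
Discriminant: 1596² − 4·630563 = 2547216 − 2522252 = 24964; √24964 = 158.
q = (1596 − 158)/2 = 719, p = (1596 + 158)/2 = 877.
Check: 719 · 877 = 630563.

877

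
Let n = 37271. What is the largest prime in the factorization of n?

37271 = 13 · 2867
2867 = 47 · 61
61 is prime.
So 37271 = 13 · 47 · 61; the largest prime factor is 61.

61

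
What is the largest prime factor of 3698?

3698 = 2 · 1849
1849 = 43 · 43
43 = 43 · 1
So 3698 = 2 · 43^2; the largest prime factor is 43.

43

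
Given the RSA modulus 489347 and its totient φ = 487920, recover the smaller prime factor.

571

φ(n) = (p−1)(q−1) = n − (p+q) + 1, so p + q = 489347 − 487920 + 1 = 1428.
p and q are the roots of t² − 1428t + 489347 = 0.
Discriminant: 1428² − 4·489347 = 2039184 − 1957388 = 81796; √81796 = 286.
q = (1428 − 286)/2 = 571, p = (1428 + 286)/2 = 857.
Check: 571 · 857 = 489347.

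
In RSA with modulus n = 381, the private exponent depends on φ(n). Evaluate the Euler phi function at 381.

252

Factor: 381 = 3 · 127.
φ(381) = (3−1) · (127−1) = 2 · 126 = 252.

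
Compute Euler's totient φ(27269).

23760

Factor: 27269 = 11 · 37 · 67.
φ(27269) = (11−1) · (37−1) · (67−1) = 10 · 36 · 66 = 23760.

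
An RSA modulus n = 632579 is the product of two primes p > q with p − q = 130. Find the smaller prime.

Since p = q + 130, we have 632579 = q(q + 130), so q² + 130q − 632579 = 0.
Discriminant: 130² + 4·632579 = 16900 + 2530316 = 2547216; √2547216 = 1596.
q = (−130 + 1596)/2 = 733, and p = q + 130 = 863.
Check: 733 · 863 = 632579.

733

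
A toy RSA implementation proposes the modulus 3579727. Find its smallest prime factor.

3579727 is odd.
Digit sum 40, not divisible by 3.
Ends in 7: not divisible by 5.
7: 3579727 = 7·511389 + 4
11: 3579727 = 11·325429 + 8
13: 3579727 = 13·275363 + 8
17: 3579727 = 17·210572 + 3
19: 3579727 = 19·188406 + 13
23: 3579727 = 23·155640 + 7
29: 3579727 = 29·123438 + 25
31: 3579727 = 31·115475 + 2
37: 3579727 = 37·96749 + 14
41: 3579727 = 41·87310 + 17
43: 3579727 = 43·83249 + 20
47: 3579727 = 47·76164 + 19
53: 3579727 = 53·67542 + 1
59: 3579727 = 59·60673 + 20
61: 3579727 = 61·58684 + 3
67: 3579727 = 67·53428 + 51
71: 3579727 = 71·50418 + 49
73: 3579727 = 73·49037 + 26
79: 3579727 = 79·45313

79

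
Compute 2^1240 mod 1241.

1004

2^1 ≡ 2 (mod 1241)
2^2 ≡ 2^2 = 4 ≡ 4 (mod 1241)
2^4 ≡ 4^2 = 16 ≡ 16 (mod 1241)
2^8 ≡ 16^2 = 256 ≡ 256 (mod 1241)
2^16 ≡ 256^2 = 65536 ≡ 1004 (mod 1241)
2^32 ≡ 1004^2 = 1008016 ≡ 324 (mod 1241)
2^64 ≡ 324^2 = 104976 ≡ 732 (mod 1241)
2^128 ≡ 732^2 = 535824 ≡ 953 (mod 1241)
2^256 ≡ 953^2 = 908209 ≡ 1038 (mod 1241)
2^512 ≡ 1038^2 = 1077444 ≡ 256 (mod 1241)
2^1024 ≡ 256^2 = 65536 ≡ 1004 (mod 1241)
1240 = 1024 + 128 + 64 + 16 + 8 in binary powers of 2.
So 2^1240 ≡ 1004 · 953 · 732 · 1004 · 256 ≡ 1004 (mod 1241).
Since 1004 ≠ 1, base 2 is a Fermat witness: 1241 is composite.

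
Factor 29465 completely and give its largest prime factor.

83

29465 = 5 · 5893
5893 = 71 · 83
83 is prime.
So 29465 = 5 · 71 · 83; the largest prime factor is 83.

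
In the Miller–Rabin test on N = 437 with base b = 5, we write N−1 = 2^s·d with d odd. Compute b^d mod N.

437 − 1 = 436 = 2^2 · 109, so d = 109.
5^1 ≡ 5 (mod 437)
5^2 ≡ 5^2 = 25 ≡ 25 (mod 437)
5^4 ≡ 25^2 = 625 ≡ 188 (mod 437)
5^8 ≡ 188^2 = 35344 ≡ 384 (mod 437)
5^16 ≡ 384^2 = 147456 ≡ 187 (mod 437)
5^32 ≡ 187^2 = 34969 ≡ 9 (mod 437)
5^64 ≡ 9^2 = 81 ≡ 81 (mod 437)
109 = 64 + 32 + 8 + 4 + 1 in binary powers of 2.
So 5^109 ≡ 81 · 9 · 384 · 188 · 5 ≡ 290 (mod 437).
Squaring chain: 290 → 196; never reaches −1, so base 5 is a Miller–Rabin witness that 437 is composite.

290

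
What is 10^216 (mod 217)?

64

10^1 ≡ 10 (mod 217)
10^2 ≡ 10^2 = 100 ≡ 100 (mod 217)
10^4 ≡ 100^2 = 10000 ≡ 18 (mod 217)
10^8 ≡ 18^2 = 324 ≡ 107 (mod 217)
10^16 ≡ 107^2 = 11449 ≡ 165 (mod 217)
10^32 ≡ 165^2 = 27225 ≡ 100 (mod 217)
10^64 ≡ 100^2 = 10000 ≡ 18 (mod 217)
10^128 ≡ 18^2 = 324 ≡ 107 (mod 217)
216 = 128 + 64 + 16 + 8 in binary powers of 2.
So 10^216 ≡ 107 · 18 · 165 · 107 ≡ 64 (mod 217).
Since 64 ≠ 1, base 10 is a Fermat witness: 217 is composite.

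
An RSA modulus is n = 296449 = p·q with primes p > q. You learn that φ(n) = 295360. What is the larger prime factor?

φ(n) = (p−1)(q−1) = n − (p+q) + 1, so p + q = 296449 − 295360 + 1 = 1090.
p and q are the roots of t² − 1090t + 296449 = 0.
Discriminant: 1090² − 4·296449 = 1188100 − 1185796 = 2304; √2304 = 48.
q = (1090 − 48)/2 = 521, p = (1090 + 48)/2 = 569.
Check: 521 · 569 = 296449.

569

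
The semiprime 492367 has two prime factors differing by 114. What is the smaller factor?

Since p = q + 114, we have 492367 = q(q + 114), so q² + 114q − 492367 = 0.
Discriminant: 114² + 4·492367 = 12996 + 1969468 = 1982464; √1982464 = 1408.
q = (−114 + 1408)/2 = 647, and p = q + 114 = 761.
Check: 647 · 761 = 492367.

647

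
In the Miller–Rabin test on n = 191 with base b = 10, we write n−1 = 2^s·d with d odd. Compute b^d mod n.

1

191 − 1 = 190 = 2^1 · 95, so d = 95.
10^1 ≡ 10 (mod 191)
10^2 ≡ 10^2 = 100 ≡ 100 (mod 191)
10^4 ≡ 100^2 = 10000 ≡ 68 (mod 191)
10^8 ≡ 68^2 = 4624 ≡ 40 (mod 191)
10^16 ≡ 40^2 = 1600 ≡ 72 (mod 191)
10^32 ≡ 72^2 = 5184 ≡ 27 (mod 191)
10^64 ≡ 27^2 = 729 ≡ 156 (mod 191)
95 = 64 + 16 + 8 + 4 + 2 + 1 in binary powers of 2.
So 10^95 ≡ 156 · 72 · 40 · 68 · 100 · 10 ≡ 1 (mod 191).
Since 10^d ≡ 1 (mod 191), base 10 does not prove 191 composite.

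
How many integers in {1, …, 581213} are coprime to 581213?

541120

Factor: 581213 = 17 · 179 · 191.
φ(581213) = (17−1) · (179−1) · (191−1) = 16 · 178 · 190 = 541120.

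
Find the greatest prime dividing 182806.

182806 = 2 · 91403
91403 = 13 · 7031
7031 = 79 · 89
89 is prime.
So 182806 = 2 · 13 · 79 · 89; the largest prime factor is 89.

89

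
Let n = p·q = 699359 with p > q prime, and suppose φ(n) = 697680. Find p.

919

φ(n) = (p−1)(q−1) = n − (p+q) + 1, so p + q = 699359 − 697680 + 1 = 1680.
p and q are the roots of t² − 1680t + 699359 = 0.
Discriminant: 1680² − 4·699359 = 2822400 − 2797436 = 24964; √24964 = 158.
q = (1680 − 158)/2 = 761, p = (1680 + 158)/2 = 919.
Check: 761 · 919 = 699359.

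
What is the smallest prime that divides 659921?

43

659921 is odd.
Digit sum 32, not divisible by 3.
Ends in 1: not divisible by 5.
7: 659921 = 7·94274 + 3
11: 659921 = 11·59992 + 9
13: 659921 = 13·50763 + 2
17: 659921 = 17·38818 + 15
19: 659921 = 19·34732 + 13
23: 659921 = 23·28692 + 5
29: 659921 = 29·22755 + 26
31: 659921 = 31·21287 + 24
37: 659921 = 37·17835 + 26
41: 659921 = 41·16095 + 26
43: 659921 = 43·15347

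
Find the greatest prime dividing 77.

77 = 7 · 11
11 is prime.
So 77 = 7 · 11; the largest prime factor is 11.

11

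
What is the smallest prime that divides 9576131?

9576131 is odd.
Digit sum 32, not divisible by 3.
Ends in 1: not divisible by 5.
7: 9576131 = 7·1368018 + 5
11: 9576131 = 11·870557 + 4
13: 9576131 = 13·736625 + 6
17: 9576131 = 17·563301 + 14
19: 9576131 = 19·504006 + 17
23: 9576131 = 23·416353 + 12
29: 9576131 = 29·330211 + 12
31: 9576131 = 31·308907 + 14
37: 9576131 = 37·258814 + 13
41: 9576131 = 41·233564 + 7
43: 9576131 = 43·222700 + 31
47: 9576131 = 47·203747 + 22
53: 9576131 = 53·180681 + 38
59: 9576131 = 59·162307 + 18
61: 9576131 = 61·156985 + 46
67: 9576131 = 67·142927 + 22
71: 9576131 = 71·134875 + 6
73: 9576131 = 73·131179 + 64
79: 9576131 = 79·121216 + 67
83: 9576131 = 83·115375 + 6
89: 9576131 = 89·107596 + 87
97: 9576131 = 97·98723

97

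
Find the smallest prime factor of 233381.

233381 is odd.
Digit sum 20, not divisible by 3.
Ends in 1: not divisible by 5.
7: 233381 = 7·33340 + 1
11: 233381 = 11·21216 + 5
13: 233381 = 13·17952 + 5
17: 233381 = 17·13728 + 5
19: 233381 = 19·12283 + 4
23: 233381 = 23·10147

23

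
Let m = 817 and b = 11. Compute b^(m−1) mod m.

666

11^1 ≡ 11 (mod 817)
11^2 ≡ 11^2 = 121 ≡ 121 (mod 817)
11^4 ≡ 121^2 = 14641 ≡ 752 (mod 817)
11^8 ≡ 752^2 = 565504 ≡ 140 (mod 817)
11^16 ≡ 140^2 = 19600 ≡ 809 (mod 817)
11^32 ≡ 809^2 = 654481 ≡ 64 (mod 817)
11^64 ≡ 64^2 = 4096 ≡ 11 (mod 817)
11^128 ≡ 11^2 = 121 ≡ 121 (mod 817)
11^256 ≡ 121^2 = 14641 ≡ 752 (mod 817)
11^512 ≡ 752^2 = 565504 ≡ 140 (mod 817)
816 = 512 + 256 + 32 + 16 in binary powers of 2.
So 11^816 ≡ 140 · 752 · 64 · 809 ≡ 666 (mod 817).
Since 666 ≠ 1, base 11 is a Fermat witness: 817 is composite.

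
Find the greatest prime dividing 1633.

1633 = 23 · 71
71 is prime.
So 1633 = 23 · 71; the largest prime factor is 71.

71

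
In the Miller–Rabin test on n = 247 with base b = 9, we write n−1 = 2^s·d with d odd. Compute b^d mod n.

144

247 − 1 = 246 = 2^1 · 123, so d = 123.
9^1 ≡ 9 (mod 247)
9^2 ≡ 9^2 = 81 ≡ 81 (mod 247)
9^4 ≡ 81^2 = 6561 ≡ 139 (mod 247)
9^8 ≡ 139^2 = 19321 ≡ 55 (mod 247)
9^16 ≡ 55^2 = 3025 ≡ 61 (mod 247)
9^32 ≡ 61^2 = 3721 ≡ 16 (mod 247)
9^64 ≡ 16^2 = 256 ≡ 9 (mod 247)
123 = 64 + 32 + 16 + 8 + 2 + 1 in binary powers of 2.
So 9^123 ≡ 9 · 16 · 61 · 55 · 81 · 9 ≡ 144 (mod 247).
Squaring chain: 144; never reaches −1, so base 9 is a Miller–Rabin witness that 247 is composite.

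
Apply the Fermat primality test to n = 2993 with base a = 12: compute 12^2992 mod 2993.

12^1 ≡ 12 (mod 2993)
12^2 ≡ 12^2 = 144 ≡ 144 (mod 2993)
12^4 ≡ 144^2 = 20736 ≡ 2778 (mod 2993)
12^8 ≡ 2778^2 = 7717284 ≡ 1330 (mod 2993)
12^16 ≡ 1330^2 = 1768900 ≡ 37 (mod 2993)
12^32 ≡ 37^2 = 1369 ≡ 1369 (mod 2993)
12^64 ≡ 1369^2 = 1874161 ≡ 543 (mod 2993)
12^128 ≡ 543^2 = 294849 ≡ 1535 (mod 2993)
12^256 ≡ 1535^2 = 2356225 ≡ 734 (mod 2993)
12^512 ≡ 734^2 = 538756 ≡ 16 (mod 2993)
12^1024 ≡ 16^2 = 256 ≡ 256 (mod 2993)
12^2048 ≡ 256^2 = 65536 ≡ 2683 (mod 2993)
2992 = 2048 + 512 + 256 + 128 + 32 + 16 in binary powers of 2.
So 12^2992 ≡ 2683 · 16 · 734 · 1535 · 1369 · 37 ≡ 1902 (mod 2993).
Since 1902 ≠ 1, base 12 is a Fermat witness: 2993 is composite.

1902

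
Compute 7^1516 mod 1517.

107

7^1 ≡ 7 (mod 1517)
7^2 ≡ 7^2 = 49 ≡ 49 (mod 1517)
7^4 ≡ 49^2 = 2401 ≡ 884 (mod 1517)
7^8 ≡ 884^2 = 781456 ≡ 201 (mod 1517)
7^16 ≡ 201^2 = 40401 ≡ 959 (mod 1517)
7^32 ≡ 959^2 = 919681 ≡ 379 (mod 1517)
7^64 ≡ 379^2 = 143641 ≡ 1043 (mod 1517)
7^128 ≡ 1043^2 = 1087849 ≡ 160 (mod 1517)
7^256 ≡ 160^2 = 25600 ≡ 1328 (mod 1517)
7^512 ≡ 1328^2 = 1763584 ≡ 830 (mod 1517)
7^1024 ≡ 830^2 = 688900 ≡ 182 (mod 1517)
1516 = 1024 + 256 + 128 + 64 + 32 + 8 + 4 in binary powers of 2.
So 7^1516 ≡ 182 · 1328 · 160 · 1043 · 379 · 201 · 884 ≡ 107 (mod 1517).
Since 107 ≠ 1, base 7 is a Fermat witness: 1517 is composite.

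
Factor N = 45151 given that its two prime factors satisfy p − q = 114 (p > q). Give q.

163

Since p = q + 114, we have 45151 = q(q + 114), so q² + 114q − 45151 = 0.
Discriminant: 114² + 4·45151 = 12996 + 180604 = 193600; √193600 = 440.
q = (−114 + 440)/2 = 163, and p = q + 114 = 277.
Check: 163 · 277 = 45151.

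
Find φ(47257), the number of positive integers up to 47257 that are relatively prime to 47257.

Factor: 47257 = 7 · 43 · 157.
φ(47257) = (7−1) · (43−1) · (157−1) = 6 · 42 · 156 = 39312.

39312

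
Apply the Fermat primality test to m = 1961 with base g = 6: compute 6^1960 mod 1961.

1444

6^1 ≡ 6 (mod 1961)
6^2 ≡ 6^2 = 36 ≡ 36 (mod 1961)
6^4 ≡ 36^2 = 1296 ≡ 1296 (mod 1961)
6^8 ≡ 1296^2 = 1679616 ≡ 1000 (mod 1961)
6^16 ≡ 1000^2 = 1000000 ≡ 1851 (mod 1961)
6^32 ≡ 1851^2 = 3426201 ≡ 334 (mod 1961)
6^64 ≡ 334^2 = 111556 ≡ 1740 (mod 1961)
6^128 ≡ 1740^2 = 3027600 ≡ 1777 (mod 1961)
6^256 ≡ 1777^2 = 3157729 ≡ 519 (mod 1961)
6^512 ≡ 519^2 = 269361 ≡ 704 (mod 1961)
6^1024 ≡ 704^2 = 495616 ≡ 1444 (mod 1961)
1960 = 1024 + 512 + 256 + 128 + 32 + 8 in binary powers of 2.
So 6^1960 ≡ 1444 · 704 · 519 · 1777 · 334 · 1000 ≡ 1444 (mod 1961).
Since 1444 ≠ 1, base 6 is a Fermat witness: 1961 is composite.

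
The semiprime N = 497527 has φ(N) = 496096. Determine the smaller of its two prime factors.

593

φ(n) = (p−1)(q−1) = n − (p+q) + 1, so p + q = 497527 − 496096 + 1 = 1432.
p and q are the roots of t² − 1432t + 497527 = 0.
Discriminant: 1432² − 4·497527 = 2050624 − 1990108 = 60516; √60516 = 246.
q = (1432 − 246)/2 = 593, p = (1432 + 246)/2 = 839.
Check: 593 · 839 = 497527.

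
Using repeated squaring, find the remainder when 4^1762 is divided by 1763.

508

4^1 ≡ 4 (mod 1763)
4^2 ≡ 4^2 = 16 ≡ 16 (mod 1763)
4^4 ≡ 16^2 = 256 ≡ 256 (mod 1763)
4^8 ≡ 256^2 = 65536 ≡ 305 (mod 1763)
4^16 ≡ 305^2 = 93025 ≡ 1349 (mod 1763)
4^32 ≡ 1349^2 = 1819801 ≡ 385 (mod 1763)
4^64 ≡ 385^2 = 148225 ≡ 133 (mod 1763)
4^128 ≡ 133^2 = 17689 ≡ 59 (mod 1763)
4^256 ≡ 59^2 = 3481 ≡ 1718 (mod 1763)
4^512 ≡ 1718^2 = 2951524 ≡ 262 (mod 1763)
4^1024 ≡ 262^2 = 68644 ≡ 1650 (mod 1763)
1762 = 1024 + 512 + 128 + 64 + 32 + 2 in binary powers of 2.
So 4^1762 ≡ 1650 · 262 · 59 · 133 · 385 · 16 ≡ 508 (mod 1763).
Since 508 ≠ 1, base 4 is a Fermat witness: 1763 is composite.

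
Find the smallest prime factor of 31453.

71

31453 is odd.
Digit sum 16, not divisible by 3.
Ends in 3: not divisible by 5.
7: 31453 = 7·4493 + 2
11: 31453 = 11·2859 + 4
13: 31453 = 13·2419 + 6
17: 31453 = 17·1850 + 3
19: 31453 = 19·1655 + 8
23: 31453 = 23·1367 + 12
29: 31453 = 29·1084 + 17
31: 31453 = 31·1014 + 19
37: 31453 = 37·850 + 3
41: 31453 = 41·767 + 6
43: 31453 = 43·731 + 20
47: 31453 = 47·669 + 10
53: 31453 = 53·593 + 24
59: 31453 = 59·533 + 6
61: 31453 = 61·515 + 38
67: 31453 = 67·469 + 30
71: 31453 = 71·443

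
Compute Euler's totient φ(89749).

79200

Factor: 89749 = 11 · 41 · 199.
φ(89749) = (11−1) · (41−1) · (199−1) = 10 · 40 · 198 = 79200.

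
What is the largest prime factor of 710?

710 = 2 · 355
355 = 5 · 71
71 is prime.
So 710 = 2 · 5 · 71; the largest prime factor is 71.

71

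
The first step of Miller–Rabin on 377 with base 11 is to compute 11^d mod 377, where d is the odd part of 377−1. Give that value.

305

377 − 1 = 376 = 2^3 · 47, so d = 47.
11^1 ≡ 11 (mod 377)
11^2 ≡ 11^2 = 121 ≡ 121 (mod 377)
11^4 ≡ 121^2 = 14641 ≡ 315 (mod 377)
11^8 ≡ 315^2 = 99225 ≡ 74 (mod 377)
11^16 ≡ 74^2 = 5476 ≡ 198 (mod 377)
11^32 ≡ 198^2 = 39204 ≡ 373 (mod 377)
47 = 32 + 8 + 4 + 2 + 1 in binary powers of 2.
So 11^47 ≡ 373 · 74 · 315 · 121 · 11 ≡ 305 (mod 377).
Squaring chain: 305 → 283 → 165; never reaches −1, so base 11 is a Miller–Rabin witness that 377 is composite.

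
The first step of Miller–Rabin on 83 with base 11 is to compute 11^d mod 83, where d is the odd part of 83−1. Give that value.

83 − 1 = 82 = 2^1 · 41, so d = 41.
11^1 ≡ 11 (mod 83)
11^2 ≡ 11^2 = 121 ≡ 38 (mod 83)
11^4 ≡ 38^2 = 1444 ≡ 33 (mod 83)
11^8 ≡ 33^2 = 1089 ≡ 10 (mod 83)
11^16 ≡ 10^2 = 100 ≡ 17 (mod 83)
11^32 ≡ 17^2 = 289 ≡ 40 (mod 83)
41 = 32 + 8 + 1 in binary powers of 2.
So 11^41 ≡ 40 · 10 · 11 ≡ 1 (mod 83).
Since 11^d ≡ 1 (mod 83), base 11 does not prove 83 composite.

1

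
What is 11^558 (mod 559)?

532

11^1 ≡ 11 (mod 559)
11^2 ≡ 11^2 = 121 ≡ 121 (mod 559)
11^4 ≡ 121^2 = 14641 ≡ 107 (mod 559)
11^8 ≡ 107^2 = 11449 ≡ 269 (mod 559)
11^16 ≡ 269^2 = 72361 ≡ 250 (mod 559)
11^32 ≡ 250^2 = 62500 ≡ 451 (mod 559)
11^64 ≡ 451^2 = 203401 ≡ 484 (mod 559)
11^128 ≡ 484^2 = 234256 ≡ 35 (mod 559)
11^256 ≡ 35^2 = 1225 ≡ 107 (mod 559)
11^512 ≡ 107^2 = 11449 ≡ 269 (mod 559)
558 = 512 + 32 + 8 + 4 + 2 in binary powers of 2.
So 11^558 ≡ 269 · 451 · 269 · 107 · 121 ≡ 532 (mod 559).
Since 532 ≠ 1, base 11 is a Fermat witness: 559 is composite.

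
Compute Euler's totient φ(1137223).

Factor: 1137223 = 61 · 103 · 181.
φ(1137223) = (61−1) · (103−1) · (181−1) = 60 · 102 · 180 = 1101600.

1101600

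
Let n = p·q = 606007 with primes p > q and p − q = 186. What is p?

Since p = q + 186, we have 606007 = q(q + 186), so q² + 186q − 606007 = 0.
Discriminant: 186² + 4·606007 = 34596 + 2424028 = 2458624; √2458624 = 1568.
q = (−186 + 1568)/2 = 691, and p = q + 186 = 877.
Check: 691 · 877 = 606007.

877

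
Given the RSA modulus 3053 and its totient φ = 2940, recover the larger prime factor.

φ(n) = (p−1)(q−1) = n − (p+q) + 1, so p + q = 3053 − 2940 + 1 = 114.
p and q are the roots of t² − 114t + 3053 = 0.
Discriminant: 114² − 4·3053 = 12996 − 12212 = 784; √784 = 28.
q = (114 − 28)/2 = 43, p = (114 + 28)/2 = 71.
Check: 43 · 71 = 3053.

71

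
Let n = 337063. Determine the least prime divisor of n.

31

337063 is odd.
Digit sum 22, not divisible by 3.
Ends in 3: not divisible by 5.
7: 337063 = 7·48151 + 6
11: 337063 = 11·30642 + 1
13: 337063 = 13·25927 + 12
17: 337063 = 17·19827 + 4
19: 337063 = 19·17740 + 3
23: 337063 = 23·14654 + 21
29: 337063 = 29·11622 + 25
31: 337063 = 31·10873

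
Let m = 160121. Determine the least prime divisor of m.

160121 is odd.
Digit sum 11, not divisible by 3.
Ends in 1: not divisible by 5.
7: 160121 = 7·22874 + 3
11: 160121 = 11·14556 + 5
13: 160121 = 13·12317

13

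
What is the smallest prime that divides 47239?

97

47239 is odd.
Digit sum 25, not divisible by 3.
Ends in 9: not divisible by 5.
7: 47239 = 7·6748 + 3
11: 47239 = 11·4294 + 5
13: 47239 = 13·3633 + 10
17: 47239 = 17·2778 + 13
19: 47239 = 19·2486 + 5
23: 47239 = 23·2053 + 20
29: 47239 = 29·1628 + 27
31: 47239 = 31·1523 + 26
37: 47239 = 37·1276 + 27
41: 47239 = 41·1152 + 7
43: 47239 = 43·1098 + 25
47: 47239 = 47·1005 + 4
53: 47239 = 53·891 + 16
59: 47239 = 59·800 + 39
61: 47239 = 61·774 + 25
67: 47239 = 67·705 + 4
71: 47239 = 71·665 + 24
73: 47239 = 73·647 + 8
79: 47239 = 79·597 + 76
83: 47239 = 83·569 + 12
89: 47239 = 89·530 + 69
97: 47239 = 97·487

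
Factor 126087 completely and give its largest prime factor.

126087 = 3 · 42029
42029 = 13 · 3233
3233 = 53 · 61
61 is prime.
So 126087 = 3 · 13 · 53 · 61; the largest prime factor is 61.

61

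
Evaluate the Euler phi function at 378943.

Factor: 378943 = 29 · 73 · 179.
φ(378943) = (29−1) · (73−1) · (179−1) = 28 · 72 · 178 = 358848.

358848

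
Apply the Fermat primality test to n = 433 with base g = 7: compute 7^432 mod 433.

7^1 ≡ 7 (mod 433)
7^2 ≡ 7^2 = 49 ≡ 49 (mod 433)
7^4 ≡ 49^2 = 2401 ≡ 236 (mod 433)
7^8 ≡ 236^2 = 55696 ≡ 272 (mod 433)
7^16 ≡ 272^2 = 73984 ≡ 374 (mod 433)
7^32 ≡ 374^2 = 139876 ≡ 17 (mod 433)
7^64 ≡ 17^2 = 289 ≡ 289 (mod 433)
7^128 ≡ 289^2 = 83521 ≡ 385 (mod 433)
7^256 ≡ 385^2 = 148225 ≡ 139 (mod 433)
432 = 256 + 128 + 32 + 16 in binary powers of 2.
So 7^432 ≡ 139 · 385 · 17 · 374 ≡ 1 (mod 433).
Since the result is 1, base 7 gives no evidence that 433 is composite.

1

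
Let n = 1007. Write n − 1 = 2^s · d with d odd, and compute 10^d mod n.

1007 − 1 = 1006 = 2^1 · 503, so d = 503.
10^1 ≡ 10 (mod 1007)
10^2 ≡ 10^2 = 100 ≡ 100 (mod 1007)
10^4 ≡ 100^2 = 10000 ≡ 937 (mod 1007)
10^8 ≡ 937^2 = 877969 ≡ 872 (mod 1007)
10^16 ≡ 872^2 = 760384 ≡ 99 (mod 1007)
10^32 ≡ 99^2 = 9801 ≡ 738 (mod 1007)
10^64 ≡ 738^2 = 544644 ≡ 864 (mod 1007)
10^128 ≡ 864^2 = 746496 ≡ 309 (mod 1007)
10^256 ≡ 309^2 = 95481 ≡ 823 (mod 1007)
503 = 256 + 128 + 64 + 32 + 16 + 4 + 2 + 1 in binary powers of 2.
So 10^503 ≡ 823 · 309 · 864 · 738 · 99 · 937 · 100 · 10 ≡ 876 (mod 1007).
Squaring chain: 876; never reaches −1, so base 10 is a Miller–Rabin witness that 1007 is composite.

876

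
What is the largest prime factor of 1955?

23

1955 = 5 · 391
391 = 17 · 23
23 is prime.
So 1955 = 5 · 17 · 23; the largest prime factor is 23.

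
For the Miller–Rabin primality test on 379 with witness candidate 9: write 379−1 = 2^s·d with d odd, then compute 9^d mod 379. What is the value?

379 − 1 = 378 = 2^1 · 189, so d = 189.
9^1 ≡ 9 (mod 379)
9^2 ≡ 9^2 = 81 ≡ 81 (mod 379)
9^4 ≡ 81^2 = 6561 ≡ 118 (mod 379)
9^8 ≡ 118^2 = 13924 ≡ 280 (mod 379)
9^16 ≡ 280^2 = 78400 ≡ 326 (mod 379)
9^32 ≡ 326^2 = 106276 ≡ 156 (mod 379)
9^64 ≡ 156^2 = 24336 ≡ 80 (mod 379)
9^128 ≡ 80^2 = 6400 ≡ 336 (mod 379)
189 = 128 + 32 + 16 + 8 + 4 + 1 in binary powers of 2.
So 9^189 ≡ 336 · 156 · 326 · 280 · 118 · 9 ≡ 1 (mod 379).
Since 9^d ≡ 1 (mod 379), base 9 does not prove 379 composite.

1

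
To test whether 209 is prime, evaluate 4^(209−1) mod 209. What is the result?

42

4^1 ≡ 4 (mod 209)
4^2 ≡ 4^2 = 16 ≡ 16 (mod 209)
4^4 ≡ 16^2 = 256 ≡ 47 (mod 209)
4^8 ≡ 47^2 = 2209 ≡ 119 (mod 209)
4^16 ≡ 119^2 = 14161 ≡ 158 (mod 209)
4^32 ≡ 158^2 = 24964 ≡ 93 (mod 209)
4^64 ≡ 93^2 = 8649 ≡ 80 (mod 209)
4^128 ≡ 80^2 = 6400 ≡ 130 (mod 209)
208 = 128 + 64 + 16 in binary powers of 2.
So 4^208 ≡ 130 · 80 · 158 ≡ 42 (mod 209).
Since 42 ≠ 1, base 4 is a Fermat witness: 209 is composite.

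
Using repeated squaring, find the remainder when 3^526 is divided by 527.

121

3^1 ≡ 3 (mod 527)
3^2 ≡ 3^2 = 9 ≡ 9 (mod 527)
3^4 ≡ 9^2 = 81 ≡ 81 (mod 527)
3^8 ≡ 81^2 = 6561 ≡ 237 (mod 527)
3^16 ≡ 237^2 = 56169 ≡ 307 (mod 527)
3^32 ≡ 307^2 = 94249 ≡ 443 (mod 527)
3^64 ≡ 443^2 = 196249 ≡ 205 (mod 527)
3^128 ≡ 205^2 = 42025 ≡ 392 (mod 527)
3^256 ≡ 392^2 = 153664 ≡ 307 (mod 527)
3^512 ≡ 307^2 = 94249 ≡ 443 (mod 527)
526 = 512 + 8 + 4 + 2 in binary powers of 2.
So 3^526 ≡ 443 · 237 · 81 · 9 ≡ 121 (mod 527).
Since 121 ≠ 1, base 3 is a Fermat witness: 527 is composite.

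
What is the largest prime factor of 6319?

89

6319 = 71 · 89
89 is prime.
So 6319 = 71 · 89; the largest prime factor is 89.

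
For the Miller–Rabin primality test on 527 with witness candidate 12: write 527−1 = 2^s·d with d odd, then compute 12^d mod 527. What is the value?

177

527 − 1 = 526 = 2^1 · 263, so d = 263.
12^1 ≡ 12 (mod 527)
12^2 ≡ 12^2 = 144 ≡ 144 (mod 527)
12^4 ≡ 144^2 = 20736 ≡ 183 (mod 527)
12^8 ≡ 183^2 = 33489 ≡ 288 (mod 527)
12^16 ≡ 288^2 = 82944 ≡ 205 (mod 527)
12^32 ≡ 205^2 = 42025 ≡ 392 (mod 527)
12^64 ≡ 392^2 = 153664 ≡ 307 (mod 527)
12^128 ≡ 307^2 = 94249 ≡ 443 (mod 527)
12^256 ≡ 443^2 = 196249 ≡ 205 (mod 527)
263 = 256 + 4 + 2 + 1 in binary powers of 2.
So 12^263 ≡ 205 · 183 · 144 · 12 ≡ 177 (mod 527).
Squaring chain: 177; never reaches −1, so base 12 is a Miller–Rabin witness that 527 is composite.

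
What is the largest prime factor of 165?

165 = 3 · 55
55 = 5 · 11
11 is prime.
So 165 = 3 · 5 · 11; the largest prime factor is 11.

11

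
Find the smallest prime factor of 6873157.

37

6873157 is odd.
Digit sum 37, not divisible by 3.
Ends in 7: not divisible by 5.
7: 6873157 = 7·981879 + 4
11: 6873157 = 11·624832 + 5
13: 6873157 = 13·528704 + 5
17: 6873157 = 17·404303 + 6
19: 6873157 = 19·361745 + 2
23: 6873157 = 23·298832 + 21
29: 6873157 = 29·237005 + 12
31: 6873157 = 31·221714 + 23
37: 6873157 = 37·185761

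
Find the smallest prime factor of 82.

2

82 is even: 2 divides it.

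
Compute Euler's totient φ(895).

Factor: 895 = 5 · 179.
φ(895) = (5−1) · (179−1) = 4 · 178 = 712.

712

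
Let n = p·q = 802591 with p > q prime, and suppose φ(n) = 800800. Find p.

φ(n) = (p−1)(q−1) = n − (p+q) + 1, so p + q = 802591 − 800800 + 1 = 1792.
p and q are the roots of t² − 1792t + 802591 = 0.
Discriminant: 1792² − 4·802591 = 3211264 − 3210364 = 900; √900 = 30.
q = (1792 − 30)/2 = 881, p = (1792 + 30)/2 = 911.
Check: 881 · 911 = 802591.

911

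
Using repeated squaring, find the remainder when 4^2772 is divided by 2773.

2446

4^1 ≡ 4 (mod 2773)
4^2 ≡ 4^2 = 16 ≡ 16 (mod 2773)
4^4 ≡ 16^2 = 256 ≡ 256 (mod 2773)
4^8 ≡ 256^2 = 65536 ≡ 1757 (mod 2773)
4^16 ≡ 1757^2 = 3087049 ≡ 700 (mod 2773)
4^32 ≡ 700^2 = 490000 ≡ 1952 (mod 2773)
4^64 ≡ 1952^2 = 3810304 ≡ 202 (mod 2773)
4^128 ≡ 202^2 = 40804 ≡ 1982 (mod 2773)
4^256 ≡ 1982^2 = 3928324 ≡ 1756 (mod 2773)
4^512 ≡ 1756^2 = 3083536 ≡ 2733 (mod 2773)
4^1024 ≡ 2733^2 = 7469289 ≡ 1600 (mod 2773)
4^2048 ≡ 1600^2 = 2560000 ≡ 521 (mod 2773)
2772 = 2048 + 512 + 128 + 64 + 16 + 4 in binary powers of 2.
So 4^2772 ≡ 521 · 2733 · 1982 · 202 · 700 · 256 ≡ 2446 (mod 2773).
Since 2446 ≠ 1, base 4 is a Fermat witness: 2773 is composite.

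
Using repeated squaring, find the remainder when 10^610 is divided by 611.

549

10^1 ≡ 10 (mod 611)
10^2 ≡ 10^2 = 100 ≡ 100 (mod 611)
10^4 ≡ 100^2 = 10000 ≡ 224 (mod 611)
10^8 ≡ 224^2 = 50176 ≡ 74 (mod 611)
10^16 ≡ 74^2 = 5476 ≡ 588 (mod 611)
10^32 ≡ 588^2 = 345744 ≡ 529 (mod 611)
10^64 ≡ 529^2 = 279841 ≡ 3 (mod 611)
10^128 ≡ 3^2 = 9 ≡ 9 (mod 611)
10^256 ≡ 9^2 = 81 ≡ 81 (mod 611)
10^512 ≡ 81^2 = 6561 ≡ 451 (mod 611)
610 = 512 + 64 + 32 + 2 in binary powers of 2.
So 10^610 ≡ 451 · 3 · 529 · 100 ≡ 549 (mod 611).
Since 549 ≠ 1, base 10 is a Fermat witness: 611 is composite.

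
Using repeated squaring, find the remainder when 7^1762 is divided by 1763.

7^1 ≡ 7 (mod 1763)
7^2 ≡ 7^2 = 49 ≡ 49 (mod 1763)
7^4 ≡ 49^2 = 2401 ≡ 638 (mod 1763)
7^8 ≡ 638^2 = 407044 ≡ 1554 (mod 1763)
7^16 ≡ 1554^2 = 2414916 ≡ 1369 (mod 1763)
7^32 ≡ 1369^2 = 1874161 ≡ 92 (mod 1763)
7^64 ≡ 92^2 = 8464 ≡ 1412 (mod 1763)
7^128 ≡ 1412^2 = 1993744 ≡ 1554 (mod 1763)
7^256 ≡ 1554^2 = 2414916 ≡ 1369 (mod 1763)
7^512 ≡ 1369^2 = 1874161 ≡ 92 (mod 1763)
7^1024 ≡ 92^2 = 8464 ≡ 1412 (mod 1763)
1762 = 1024 + 512 + 128 + 64 + 32 + 2 in binary powers of 2.
So 7^1762 ≡ 1412 · 92 · 1554 · 1412 · 92 · 49 ≡ 1197 (mod 1763).
Since 1197 ≠ 1, base 7 is a Fermat witness: 1763 is composite.

1197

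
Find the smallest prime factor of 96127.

96127 is odd.
Digit sum 25, not divisible by 3.
Ends in 7: not divisible by 5.
7: 96127 = 7·13732 + 3
11: 96127 = 11·8738 + 9
13: 96127 = 13·7394 + 5
17: 96127 = 17·5654 + 9
19: 96127 = 19·5059 + 6
23: 96127 = 23·4179 + 10
29: 96127 = 29·3314 + 21
31: 96127 = 31·3100 + 27
37: 96127 = 37·2598 + 1
41: 96127 = 41·2344 + 23
43: 96127 = 43·2235 + 22
47: 96127 = 47·2045 + 12
53: 96127 = 53·1813 + 38
59: 96127 = 59·1629 + 16
61: 96127 = 61·1575 + 52
67: 96127 = 67·1434 + 49
71: 96127 = 71·1353 + 64
73: 96127 = 73·1316 + 59
79: 96127 = 79·1216 + 63
83: 96127 = 83·1158 + 13
89: 96127 = 89·1080 + 7
97: 96127 = 97·991

97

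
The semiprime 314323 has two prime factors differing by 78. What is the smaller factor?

523

Since p = q + 78, we have 314323 = q(q + 78), so q² + 78q − 314323 = 0.
Discriminant: 78² + 4·314323 = 6084 + 1257292 = 1263376; √1263376 = 1124.
q = (−78 + 1124)/2 = 523, and p = q + 78 = 601.
Check: 523 · 601 = 314323.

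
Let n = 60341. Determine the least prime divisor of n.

83

60341 is odd.
Digit sum 14, not divisible by 3.
Ends in 1: not divisible by 5.
7: 60341 = 7·8620 + 1
11: 60341 = 11·5485 + 6
13: 60341 = 13·4641 + 8
17: 60341 = 17·3549 + 8
19: 60341 = 19·3175 + 16
23: 60341 = 23·2623 + 12
29: 60341 = 29·2080 + 21
31: 60341 = 31·1946 + 15
37: 60341 = 37·1630 + 31
41: 60341 = 41·1471 + 30
43: 60341 = 43·1403 + 12
47: 60341 = 47·1283 + 40
53: 60341 = 53·1138 + 27
59: 60341 = 59·1022 + 43
61: 60341 = 61·989 + 12
67: 60341 = 67·900 + 41
71: 60341 = 71·849 + 62
73: 60341 = 73·826 + 43
79: 60341 = 79·763 + 64
83: 60341 = 83·727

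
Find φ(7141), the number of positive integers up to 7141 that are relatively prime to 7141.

6912

Factor: 7141 = 37 · 193.
φ(7141) = (37−1) · (193−1) = 36 · 192 = 6912.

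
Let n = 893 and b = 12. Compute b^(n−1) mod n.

12^1 ≡ 12 (mod 893)
12^2 ≡ 12^2 = 144 ≡ 144 (mod 893)
12^4 ≡ 144^2 = 20736 ≡ 197 (mod 893)
12^8 ≡ 197^2 = 38809 ≡ 410 (mod 893)
12^16 ≡ 410^2 = 168100 ≡ 216 (mod 893)
12^32 ≡ 216^2 = 46656 ≡ 220 (mod 893)
12^64 ≡ 220^2 = 48400 ≡ 178 (mod 893)
12^128 ≡ 178^2 = 31684 ≡ 429 (mod 893)
12^256 ≡ 429^2 = 184041 ≡ 83 (mod 893)
12^512 ≡ 83^2 = 6889 ≡ 638 (mod 893)
892 = 512 + 256 + 64 + 32 + 16 + 8 + 4 in binary powers of 2.
So 12^892 ≡ 638 · 83 · 178 · 220 · 216 · 410 · 197 ≡ 178 (mod 893).
Since 178 ≠ 1, base 12 is a Fermat witness: 893 is composite.

178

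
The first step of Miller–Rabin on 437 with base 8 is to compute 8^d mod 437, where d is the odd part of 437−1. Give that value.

437 − 1 = 436 = 2^2 · 109, so d = 109.
8^1 ≡ 8 (mod 437)
8^2 ≡ 8^2 = 64 ≡ 64 (mod 437)
8^4 ≡ 64^2 = 4096 ≡ 163 (mod 437)
8^8 ≡ 163^2 = 26569 ≡ 349 (mod 437)
8^16 ≡ 349^2 = 121801 ≡ 315 (mod 437)
8^32 ≡ 315^2 = 99225 ≡ 26 (mod 437)
8^64 ≡ 26^2 = 676 ≡ 239 (mod 437)
109 = 64 + 32 + 8 + 4 + 1 in binary powers of 2.
So 8^109 ≡ 239 · 26 · 349 · 163 · 8 ≡ 141 (mod 437).
Squaring chain: 141 → 216; never reaches −1, so base 8 is a Miller–Rabin witness that 437 is composite.

141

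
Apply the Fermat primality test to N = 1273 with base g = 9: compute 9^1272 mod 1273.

9^1 ≡ 9 (mod 1273)
9^2 ≡ 9^2 = 81 ≡ 81 (mod 1273)
9^4 ≡ 81^2 = 6561 ≡ 196 (mod 1273)
9^8 ≡ 196^2 = 38416 ≡ 226 (mod 1273)
9^16 ≡ 226^2 = 51076 ≡ 156 (mod 1273)
9^32 ≡ 156^2 = 24336 ≡ 149 (mod 1273)
9^64 ≡ 149^2 = 22201 ≡ 560 (mod 1273)
9^128 ≡ 560^2 = 313600 ≡ 442 (mod 1273)
9^256 ≡ 442^2 = 195364 ≡ 595 (mod 1273)
9^512 ≡ 595^2 = 354025 ≡ 131 (mod 1273)
9^1024 ≡ 131^2 = 17161 ≡ 612 (mod 1273)
1272 = 1024 + 128 + 64 + 32 + 16 + 8 in binary powers of 2.
So 9^1272 ≡ 612 · 442 · 560 · 149 · 156 · 226 ≡ 710 (mod 1273).
Since 710 ≠ 1, base 9 is a Fermat witness: 1273 is composite.

710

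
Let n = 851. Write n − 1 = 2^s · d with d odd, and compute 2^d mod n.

542

851 − 1 = 850 = 2^1 · 425, so d = 425.
2^1 ≡ 2 (mod 851)
2^2 ≡ 2^2 = 4 ≡ 4 (mod 851)
2^4 ≡ 4^2 = 16 ≡ 16 (mod 851)
2^8 ≡ 16^2 = 256 ≡ 256 (mod 851)
2^16 ≡ 256^2 = 65536 ≡ 9 (mod 851)
2^32 ≡ 9^2 = 81 ≡ 81 (mod 851)
2^64 ≡ 81^2 = 6561 ≡ 604 (mod 851)
2^128 ≡ 604^2 = 364816 ≡ 588 (mod 851)
2^256 ≡ 588^2 = 345744 ≡ 238 (mod 851)
425 = 256 + 128 + 32 + 8 + 1 in binary powers of 2.
So 2^425 ≡ 238 · 588 · 81 · 256 · 2 ≡ 542 (mod 851).
Squaring chain: 542; never reaches −1, so base 2 is a Miller–Rabin witness that 851 is composite.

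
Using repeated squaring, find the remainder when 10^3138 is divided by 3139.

10^1 ≡ 10 (mod 3139)
10^2 ≡ 10^2 = 100 ≡ 100 (mod 3139)
10^4 ≡ 100^2 = 10000 ≡ 583 (mod 3139)
10^8 ≡ 583^2 = 339889 ≡ 877 (mod 3139)
10^16 ≡ 877^2 = 769129 ≡ 74 (mod 3139)
10^32 ≡ 74^2 = 5476 ≡ 2337 (mod 3139)
10^64 ≡ 2337^2 = 5461569 ≡ 2848 (mod 3139)
10^128 ≡ 2848^2 = 8111104 ≡ 3067 (mod 3139)
10^256 ≡ 3067^2 = 9406489 ≡ 2045 (mod 3139)
10^512 ≡ 2045^2 = 4182025 ≡ 877 (mod 3139)
10^1024 ≡ 877^2 = 769129 ≡ 74 (mod 3139)
10^2048 ≡ 74^2 = 5476 ≡ 2337 (mod 3139)
3138 = 2048 + 1024 + 64 + 2 in binary powers of 2.
So 10^3138 ≡ 2337 · 74 · 2848 · 100 ≡ 2363 (mod 3139).
Since 2363 ≠ 1, base 10 is a Fermat witness: 3139 is composite.

2363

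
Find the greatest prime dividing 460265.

460265 = 5 · 92053
92053 = 13 · 7081
7081 = 73 · 97
97 is prime.
So 460265 = 5 · 13 · 73 · 97; the largest prime factor is 97.

97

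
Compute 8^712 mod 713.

8^1 ≡ 8 (mod 713)
8^2 ≡ 8^2 = 64 ≡ 64 (mod 713)
8^4 ≡ 64^2 = 4096 ≡ 531 (mod 713)
8^8 ≡ 531^2 = 281961 ≡ 326 (mod 713)
8^16 ≡ 326^2 = 106276 ≡ 39 (mod 713)
8^32 ≡ 39^2 = 1521 ≡ 95 (mod 713)
8^64 ≡ 95^2 = 9025 ≡ 469 (mod 713)
8^128 ≡ 469^2 = 219961 ≡ 357 (mod 713)
8^256 ≡ 357^2 = 127449 ≡ 535 (mod 713)
8^512 ≡ 535^2 = 286225 ≡ 312 (mod 713)
712 = 512 + 128 + 64 + 8 in binary powers of 2.
So 8^712 ≡ 312 · 357 · 469 · 326 ≡ 188 (mod 713).
Since 188 ≠ 1, base 8 is a Fermat witness: 713 is composite.

188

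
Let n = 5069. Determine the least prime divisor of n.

5069 is odd.
Digit sum 20, not divisible by 3.
Ends in 9: not divisible by 5.
7: 5069 = 7·724 + 1
11: 5069 = 11·460 + 9
13: 5069 = 13·389 + 12
17: 5069 = 17·298 + 3
19: 5069 = 19·266 + 15
23: 5069 = 23·220 + 9
29: 5069 = 29·174 + 23
31: 5069 = 31·163 + 16
37: 5069 = 37·137

37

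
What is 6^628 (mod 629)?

6^1 ≡ 6 (mod 629)
6^2 ≡ 6^2 = 36 ≡ 36 (mod 629)
6^4 ≡ 36^2 = 1296 ≡ 38 (mod 629)
6^8 ≡ 38^2 = 1444 ≡ 186 (mod 629)
6^16 ≡ 186^2 = 34596 ≡ 1 (mod 629)
6^32 ≡ 1^2 = 1 ≡ 1 (mod 629)
6^64 ≡ 1^2 = 1 ≡ 1 (mod 629)
6^128 ≡ 1^2 = 1 ≡ 1 (mod 629)
6^256 ≡ 1^2 = 1 ≡ 1 (mod 629)
6^512 ≡ 1^2 = 1 ≡ 1 (mod 629)
628 = 512 + 64 + 32 + 16 + 4 in binary powers of 2.
So 6^628 ≡ 1 · 1 · 1 · 1 · 38 ≡ 38 (mod 629).
Since 38 ≠ 1, base 6 is a Fermat witness: 629 is composite.

38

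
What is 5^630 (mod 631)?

5^1 ≡ 5 (mod 631)
5^2 ≡ 5^2 = 25 ≡ 25 (mod 631)
5^4 ≡ 25^2 = 625 ≡ 625 (mod 631)
5^8 ≡ 625^2 = 390625 ≡ 36 (mod 631)
5^16 ≡ 36^2 = 1296 ≡ 34 (mod 631)
5^32 ≡ 34^2 = 1156 ≡ 525 (mod 631)
5^64 ≡ 525^2 = 275625 ≡ 509 (mod 631)
5^128 ≡ 509^2 = 259081 ≡ 371 (mod 631)
5^256 ≡ 371^2 = 137641 ≡ 83 (mod 631)
5^512 ≡ 83^2 = 6889 ≡ 579 (mod 631)
630 = 512 + 64 + 32 + 16 + 4 + 2 in binary powers of 2.
So 5^630 ≡ 579 · 509 · 525 · 34 · 625 · 25 ≡ 1 (mod 631).
Since the result is 1, base 5 gives no evidence that 631 is composite.

1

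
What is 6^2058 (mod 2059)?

6^1 ≡ 6 (mod 2059)
6^2 ≡ 6^2 = 36 ≡ 36 (mod 2059)
6^4 ≡ 36^2 = 1296 ≡ 1296 (mod 2059)
6^8 ≡ 1296^2 = 1679616 ≡ 1531 (mod 2059)
6^16 ≡ 1531^2 = 2343961 ≡ 819 (mod 2059)
6^32 ≡ 819^2 = 670761 ≡ 1586 (mod 2059)
6^64 ≡ 1586^2 = 2515396 ≡ 1357 (mod 2059)
6^128 ≡ 1357^2 = 1841449 ≡ 703 (mod 2059)
6^256 ≡ 703^2 = 494209 ≡ 49 (mod 2059)
6^512 ≡ 49^2 = 2401 ≡ 342 (mod 2059)
6^1024 ≡ 342^2 = 116964 ≡ 1660 (mod 2059)
6^2048 ≡ 1660^2 = 2755600 ≡ 658 (mod 2059)
2058 = 2048 + 8 + 2 in binary powers of 2.
So 6^2058 ≡ 658 · 1531 · 36 ≡ 1161 (mod 2059).
Since 1161 ≠ 1, base 6 is a Fermat witness: 2059 is composite.

1161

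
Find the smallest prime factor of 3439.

19

3439 is odd.
Digit sum 19, not divisible by 3.
Ends in 9: not divisible by 5.
7: 3439 = 7·491 + 2
11: 3439 = 11·312 + 7
13: 3439 = 13·264 + 7
17: 3439 = 17·202 + 5
19: 3439 = 19·181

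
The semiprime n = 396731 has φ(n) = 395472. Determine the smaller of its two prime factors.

617

φ(n) = (p−1)(q−1) = n − (p+q) + 1, so p + q = 396731 − 395472 + 1 = 1260.
p and q are the roots of t² − 1260t + 396731 = 0.
Discriminant: 1260² − 4·396731 = 1587600 − 1586924 = 676; √676 = 26.
q = (1260 − 26)/2 = 617, p = (1260 + 26)/2 = 643.
Check: 617 · 643 = 396731.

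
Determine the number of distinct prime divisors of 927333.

927333 = 3^2 · 103037
103037 = 11 · 9367
9367 = 17 · 551
551 = 19 · 29
927333 = 3^2 · 11 · 17 · 19 · 29, which has 5 distinct prime factors.

5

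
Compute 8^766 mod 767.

8^1 ≡ 8 (mod 767)
8^2 ≡ 8^2 = 64 ≡ 64 (mod 767)
8^4 ≡ 64^2 = 4096 ≡ 261 (mod 767)
8^8 ≡ 261^2 = 68121 ≡ 625 (mod 767)
8^16 ≡ 625^2 = 390625 ≡ 222 (mod 767)
8^32 ≡ 222^2 = 49284 ≡ 196 (mod 767)
8^64 ≡ 196^2 = 38416 ≡ 66 (mod 767)
8^128 ≡ 66^2 = 4356 ≡ 521 (mod 767)
8^256 ≡ 521^2 = 271441 ≡ 690 (mod 767)
8^512 ≡ 690^2 = 476100 ≡ 560 (mod 767)
766 = 512 + 128 + 64 + 32 + 16 + 8 + 4 + 2 in binary powers of 2.
So 8^766 ≡ 560 · 521 · 66 · 196 · 222 · 625 · 261 · 64 ≡ 285 (mod 767).
Since 285 ≠ 1, base 8 is a Fermat witness: 767 is composite.

285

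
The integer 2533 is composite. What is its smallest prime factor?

2533 is odd.
Digit sum 13, not divisible by 3.
Ends in 3: not divisible by 5.
7: 2533 = 7·361 + 6
11: 2533 = 11·230 + 3
13: 2533 = 13·194 + 11
17: 2533 = 17·149

17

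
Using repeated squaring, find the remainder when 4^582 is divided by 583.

236

4^1 ≡ 4 (mod 583)
4^2 ≡ 4^2 = 16 ≡ 16 (mod 583)
4^4 ≡ 16^2 = 256 ≡ 256 (mod 583)
4^8 ≡ 256^2 = 65536 ≡ 240 (mod 583)
4^16 ≡ 240^2 = 57600 ≡ 466 (mod 583)
4^32 ≡ 466^2 = 217156 ≡ 280 (mod 583)
4^64 ≡ 280^2 = 78400 ≡ 278 (mod 583)
4^128 ≡ 278^2 = 77284 ≡ 328 (mod 583)
4^256 ≡ 328^2 = 107584 ≡ 312 (mod 583)
4^512 ≡ 312^2 = 97344 ≡ 566 (mod 583)
582 = 512 + 64 + 4 + 2 in binary powers of 2.
So 4^582 ≡ 566 · 278 · 256 · 16 ≡ 236 (mod 583).
Since 236 ≠ 1, base 4 is a Fermat witness: 583 is composite.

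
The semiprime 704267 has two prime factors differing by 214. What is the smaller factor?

739

Since p = q + 214, we have 704267 = q(q + 214), so q² + 214q − 704267 = 0.
Discriminant: 214² + 4·704267 = 45796 + 2817068 = 2862864; √2862864 = 1692.
q = (−214 + 1692)/2 = 739, and p = q + 214 = 953.
Check: 739 · 953 = 704267.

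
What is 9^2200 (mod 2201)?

1741

9^1 ≡ 9 (mod 2201)
9^2 ≡ 9^2 = 81 ≡ 81 (mod 2201)
9^4 ≡ 81^2 = 6561 ≡ 2159 (mod 2201)
9^8 ≡ 2159^2 = 4661281 ≡ 1764 (mod 2201)
9^16 ≡ 1764^2 = 3111696 ≡ 1683 (mod 2201)
9^32 ≡ 1683^2 = 2832489 ≡ 2003 (mod 2201)
9^64 ≡ 2003^2 = 4012009 ≡ 1787 (mod 2201)
9^128 ≡ 1787^2 = 3193369 ≡ 1919 (mod 2201)
9^256 ≡ 1919^2 = 3682561 ≡ 288 (mod 2201)
9^512 ≡ 288^2 = 82944 ≡ 1507 (mod 2201)
9^1024 ≡ 1507^2 = 2271049 ≡ 1818 (mod 2201)
9^2048 ≡ 1818^2 = 3305124 ≡ 1423 (mod 2201)
2200 = 2048 + 128 + 16 + 8 in binary powers of 2.
So 9^2200 ≡ 1423 · 1919 · 1683 · 1764 ≡ 1741 (mod 2201).
Since 1741 ≠ 1, base 9 is a Fermat witness: 2201 is composite.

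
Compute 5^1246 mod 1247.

436

5^1 ≡ 5 (mod 1247)
5^2 ≡ 5^2 = 25 ≡ 25 (mod 1247)
5^4 ≡ 25^2 = 625 ≡ 625 (mod 1247)
5^8 ≡ 625^2 = 390625 ≡ 314 (mod 1247)
5^16 ≡ 314^2 = 98596 ≡ 83 (mod 1247)
5^32 ≡ 83^2 = 6889 ≡ 654 (mod 1247)
5^64 ≡ 654^2 = 427716 ≡ 1242 (mod 1247)
5^128 ≡ 1242^2 = 1542564 ≡ 25 (mod 1247)
5^256 ≡ 25^2 = 625 ≡ 625 (mod 1247)
5^512 ≡ 625^2 = 390625 ≡ 314 (mod 1247)
5^1024 ≡ 314^2 = 98596 ≡ 83 (mod 1247)
1246 = 1024 + 128 + 64 + 16 + 8 + 4 + 2 in binary powers of 2.
So 5^1246 ≡ 83 · 25 · 1242 · 83 · 314 · 625 · 25 ≡ 436 (mod 1247).
Since 436 ≠ 1, base 5 is a Fermat witness: 1247 is composite.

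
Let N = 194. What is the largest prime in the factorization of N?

194 = 2 · 97
97 is prime.
So 194 = 2 · 97; the largest prime factor is 97.

97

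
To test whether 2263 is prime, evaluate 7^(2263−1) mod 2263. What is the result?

7^1 ≡ 7 (mod 2263)
7^2 ≡ 7^2 = 49 ≡ 49 (mod 2263)
7^4 ≡ 49^2 = 2401 ≡ 138 (mod 2263)
7^8 ≡ 138^2 = 19044 ≡ 940 (mod 2263)
7^16 ≡ 940^2 = 883600 ≡ 1030 (mod 2263)
7^32 ≡ 1030^2 = 1060900 ≡ 1816 (mod 2263)
7^64 ≡ 1816^2 = 3297856 ≡ 665 (mod 2263)
7^128 ≡ 665^2 = 442225 ≡ 940 (mod 2263)
7^256 ≡ 940^2 = 883600 ≡ 1030 (mod 2263)
7^512 ≡ 1030^2 = 1060900 ≡ 1816 (mod 2263)
7^1024 ≡ 1816^2 = 3297856 ≡ 665 (mod 2263)
7^2048 ≡ 665^2 = 442225 ≡ 940 (mod 2263)
2262 = 2048 + 128 + 64 + 16 + 4 + 2 in binary powers of 2.
So 7^2262 ≡ 940 · 940 · 665 · 1030 · 138 · 49 ≡ 1287 (mod 2263).
Since 1287 ≠ 1, base 7 is a Fermat witness: 2263 is composite.

1287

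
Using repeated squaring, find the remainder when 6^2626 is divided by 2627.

6^1 ≡ 6 (mod 2627)
6^2 ≡ 6^2 = 36 ≡ 36 (mod 2627)
6^4 ≡ 36^2 = 1296 ≡ 1296 (mod 2627)
6^8 ≡ 1296^2 = 1679616 ≡ 963 (mod 2627)
6^16 ≡ 963^2 = 927369 ≡ 38 (mod 2627)
6^32 ≡ 38^2 = 1444 ≡ 1444 (mod 2627)
6^64 ≡ 1444^2 = 2085136 ≡ 1925 (mod 2627)
6^128 ≡ 1925^2 = 3705625 ≡ 1555 (mod 2627)
6^256 ≡ 1555^2 = 2418025 ≡ 1185 (mod 2627)
6^512 ≡ 1185^2 = 1404225 ≡ 1407 (mod 2627)
6^1024 ≡ 1407^2 = 1979649 ≡ 1518 (mod 2627)
6^2048 ≡ 1518^2 = 2304324 ≡ 445 (mod 2627)
2626 = 2048 + 512 + 64 + 2 in binary powers of 2.
So 6^2626 ≡ 445 · 1407 · 1925 · 36 ≡ 1923 (mod 2627).
Since 1923 ≠ 1, base 6 is a Fermat witness: 2627 is composite.

1923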